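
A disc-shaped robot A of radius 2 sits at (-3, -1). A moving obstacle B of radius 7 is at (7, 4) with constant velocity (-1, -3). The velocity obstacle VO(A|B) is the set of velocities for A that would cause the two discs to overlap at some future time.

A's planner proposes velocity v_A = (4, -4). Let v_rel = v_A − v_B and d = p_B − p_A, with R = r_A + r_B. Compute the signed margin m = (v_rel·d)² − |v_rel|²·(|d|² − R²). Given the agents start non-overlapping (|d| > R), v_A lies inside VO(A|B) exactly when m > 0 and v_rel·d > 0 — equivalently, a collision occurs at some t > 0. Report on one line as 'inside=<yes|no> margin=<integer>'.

d = (10, 5),  |d|² = 125;  R = 2+7 = 9,  c = 125−9² = 44
v_rel = (5, -1),  |v_rel|² = 26;  v_rel·d = (5)·(10) + (-1)·(5) = 45
26·t² − 90·t + 44 = 0  ⇒  m = 45² − 26·44 = 881
m = 881 > 0,  v_rel·d = 45 > 0  ⇒  inside

inside=yes margin=881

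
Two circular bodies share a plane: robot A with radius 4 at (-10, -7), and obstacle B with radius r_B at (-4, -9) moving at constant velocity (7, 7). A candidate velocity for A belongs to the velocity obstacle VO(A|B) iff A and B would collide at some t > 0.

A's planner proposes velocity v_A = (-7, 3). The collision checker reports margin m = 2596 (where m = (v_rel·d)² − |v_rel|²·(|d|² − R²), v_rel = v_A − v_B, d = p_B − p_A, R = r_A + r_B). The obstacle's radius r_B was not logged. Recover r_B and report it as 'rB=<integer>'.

m = 2596
d = (6, -2);  v_rel = (-14, -4),  |v_rel|² = 212
v_rel×d = (-14)·(-2) − (-4)·(6) = 52
since m = R²·212 − 52²:  R² = (2704 + 2596) / 212 = 25
R = √25 = 5  ⇒  r_B = 5 − 4 = 1

rB=1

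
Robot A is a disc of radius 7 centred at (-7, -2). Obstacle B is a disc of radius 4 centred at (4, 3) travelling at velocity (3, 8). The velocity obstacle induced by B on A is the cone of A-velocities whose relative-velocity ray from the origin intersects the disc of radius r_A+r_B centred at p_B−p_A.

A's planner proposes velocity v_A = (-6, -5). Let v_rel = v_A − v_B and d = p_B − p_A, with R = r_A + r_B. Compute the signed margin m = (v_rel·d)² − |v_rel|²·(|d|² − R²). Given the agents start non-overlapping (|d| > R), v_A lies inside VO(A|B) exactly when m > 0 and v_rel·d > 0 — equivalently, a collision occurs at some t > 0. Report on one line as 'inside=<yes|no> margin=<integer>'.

d = (11, 5),  |d|² = 146;  R = 7+4 = 11,  c = 146−11² = 25
v_rel = (-9, -13),  |v_rel|² = 250;  v_rel·d = (-9)·(11) + (-13)·(5) = -164
250·t² + 328·t + 25 = 0  ⇒  m = (-164)² − 250·25 = 20646
m = 20646 > 0,  v_rel·d = -164 < 0  ⇒  outside

inside=no margin=20646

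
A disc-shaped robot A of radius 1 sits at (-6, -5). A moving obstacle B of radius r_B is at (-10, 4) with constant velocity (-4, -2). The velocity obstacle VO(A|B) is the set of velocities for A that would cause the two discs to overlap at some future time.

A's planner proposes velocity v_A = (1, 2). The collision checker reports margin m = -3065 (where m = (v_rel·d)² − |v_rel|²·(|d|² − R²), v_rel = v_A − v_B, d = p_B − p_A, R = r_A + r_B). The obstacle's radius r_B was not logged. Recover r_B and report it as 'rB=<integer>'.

m = -3065
d = (-4, 9);  v_rel = (5, 4),  |v_rel|² = 41
v_rel×d = (5)·(9) − (4)·(-4) = 61
since m = R²·41 − 61²:  R² = (3721 + -3065) / 41 = 16
R = √16 = 4  ⇒  r_B = 4 − 1 = 3

rB=3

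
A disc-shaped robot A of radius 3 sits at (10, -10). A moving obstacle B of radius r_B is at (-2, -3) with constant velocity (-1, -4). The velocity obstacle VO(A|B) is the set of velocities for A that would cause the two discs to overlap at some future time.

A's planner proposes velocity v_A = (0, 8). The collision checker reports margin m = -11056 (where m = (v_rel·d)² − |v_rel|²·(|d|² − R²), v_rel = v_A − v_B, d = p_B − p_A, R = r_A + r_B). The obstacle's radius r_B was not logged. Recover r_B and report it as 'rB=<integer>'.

m = -11056
d = (-12, 7);  v_rel = (1, 12),  |v_rel|² = 145
v_rel×d = (1)·(7) − (12)·(-12) = 151
since m = R²·145 − 151²:  R² = (22801 + -11056) / 145 = 81
R = √81 = 9  ⇒  r_B = 9 − 3 = 6

rB=6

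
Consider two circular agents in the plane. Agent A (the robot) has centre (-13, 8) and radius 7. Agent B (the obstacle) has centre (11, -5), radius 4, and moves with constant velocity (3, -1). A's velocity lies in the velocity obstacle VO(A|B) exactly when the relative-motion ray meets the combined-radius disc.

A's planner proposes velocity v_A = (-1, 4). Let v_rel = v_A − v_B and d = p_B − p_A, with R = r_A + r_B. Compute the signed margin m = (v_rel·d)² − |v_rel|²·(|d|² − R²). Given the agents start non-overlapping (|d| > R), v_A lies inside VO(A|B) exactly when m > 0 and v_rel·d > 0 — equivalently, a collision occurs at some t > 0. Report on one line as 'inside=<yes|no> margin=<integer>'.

d = (24, -13),  |d|² = 745;  R = 7+4 = 11,  c = 745−11² = 624
v_rel = (-4, 5),  |v_rel|² = 41;  v_rel·d = (-4)·(24) + (5)·(-13) = -161
41·t² + 322·t + 624 = 0  ⇒  m = (-161)² − 41·624 = 337
m = 337 > 0,  v_rel·d = -161 < 0  ⇒  outside

inside=no margin=337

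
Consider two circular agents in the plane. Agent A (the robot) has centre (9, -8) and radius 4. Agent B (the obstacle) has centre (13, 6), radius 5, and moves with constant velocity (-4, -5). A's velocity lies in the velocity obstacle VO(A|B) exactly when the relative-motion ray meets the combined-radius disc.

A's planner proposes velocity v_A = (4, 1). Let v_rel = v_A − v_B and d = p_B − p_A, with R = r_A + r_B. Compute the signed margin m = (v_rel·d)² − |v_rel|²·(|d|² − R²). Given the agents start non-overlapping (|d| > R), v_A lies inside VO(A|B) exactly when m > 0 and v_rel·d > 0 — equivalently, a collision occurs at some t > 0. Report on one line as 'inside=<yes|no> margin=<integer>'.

d = (4, 14),  |d|² = 212;  R = 4+5 = 9,  c = 212−9² = 131
v_rel = (8, 6),  |v_rel|² = 100;  v_rel·d = (8)·(4) + (6)·(14) = 116
100·t² − 232·t + 131 = 0  ⇒  m = 116² − 100·131 = 356
m = 356 > 0,  v_rel·d = 116 > 0  ⇒  inside

inside=yes margin=356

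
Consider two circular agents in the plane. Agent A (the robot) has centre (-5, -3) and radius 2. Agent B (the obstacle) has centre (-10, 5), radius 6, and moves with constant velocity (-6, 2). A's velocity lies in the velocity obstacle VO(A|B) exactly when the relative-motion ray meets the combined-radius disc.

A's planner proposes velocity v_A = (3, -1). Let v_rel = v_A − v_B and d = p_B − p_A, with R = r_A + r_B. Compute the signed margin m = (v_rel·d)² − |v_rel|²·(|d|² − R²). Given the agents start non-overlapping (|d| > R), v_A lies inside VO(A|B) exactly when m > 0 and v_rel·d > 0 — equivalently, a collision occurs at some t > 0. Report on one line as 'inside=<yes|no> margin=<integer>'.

d = (-5, 8),  |d|² = 89;  R = 2+6 = 8,  c = 89−8² = 25
v_rel = (9, -3),  |v_rel|² = 90;  v_rel·d = (9)·(-5) + (-3)·(8) = -69
90·t² + 138·t + 25 = 0  ⇒  m = (-69)² − 90·25 = 2511
m = 2511 > 0,  v_rel·d = -69 < 0  ⇒  outside

inside=no margin=2511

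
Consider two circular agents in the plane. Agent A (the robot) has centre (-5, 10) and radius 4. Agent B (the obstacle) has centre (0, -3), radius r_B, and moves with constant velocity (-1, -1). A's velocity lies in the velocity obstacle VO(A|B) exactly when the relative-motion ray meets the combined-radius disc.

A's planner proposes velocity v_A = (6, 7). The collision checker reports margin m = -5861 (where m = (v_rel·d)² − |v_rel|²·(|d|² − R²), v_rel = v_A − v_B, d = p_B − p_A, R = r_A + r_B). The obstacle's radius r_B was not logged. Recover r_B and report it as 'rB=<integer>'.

m = -5861
d = (5, -13);  v_rel = (7, 8),  |v_rel|² = 113
v_rel×d = (7)·(-13) − (8)·(5) = -131
since m = R²·113 − (-131)²:  R² = (17161 + -5861) / 113 = 100
R = √100 = 10  ⇒  r_B = 10 − 4 = 6

rB=6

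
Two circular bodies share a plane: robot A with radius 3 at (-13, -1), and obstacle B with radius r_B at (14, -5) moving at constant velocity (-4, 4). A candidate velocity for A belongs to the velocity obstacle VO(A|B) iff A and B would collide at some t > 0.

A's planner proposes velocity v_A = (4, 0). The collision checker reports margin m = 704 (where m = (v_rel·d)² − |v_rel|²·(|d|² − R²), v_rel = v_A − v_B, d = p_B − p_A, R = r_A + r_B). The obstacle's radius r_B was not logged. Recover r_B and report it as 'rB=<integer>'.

m = 704
d = (27, -4);  v_rel = (8, -4),  |v_rel|² = 80
v_rel×d = (8)·(-4) − (-4)·(27) = 76
since m = R²·80 − 76²:  R² = (5776 + 704) / 80 = 81
R = √81 = 9  ⇒  r_B = 9 − 3 = 6

rB=6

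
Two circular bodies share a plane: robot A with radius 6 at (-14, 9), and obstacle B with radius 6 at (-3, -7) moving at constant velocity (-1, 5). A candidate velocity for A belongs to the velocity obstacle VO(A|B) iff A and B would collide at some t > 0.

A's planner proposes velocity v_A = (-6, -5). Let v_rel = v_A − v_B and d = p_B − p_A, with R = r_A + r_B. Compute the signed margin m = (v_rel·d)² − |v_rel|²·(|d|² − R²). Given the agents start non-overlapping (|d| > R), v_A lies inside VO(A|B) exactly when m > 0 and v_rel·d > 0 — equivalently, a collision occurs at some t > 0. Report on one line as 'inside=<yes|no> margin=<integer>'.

d = (11, -16),  |d|² = 377;  R = 6+6 = 12,  c = 377−12² = 233
v_rel = (-5, -10),  |v_rel|² = 125;  v_rel·d = (-5)·(11) + (-10)·(-16) = 105
125·t² − 210·t + 233 = 0  ⇒  m = 105² − 125·233 = -18100
m = -18100 < 0,  v_rel·d = 105 > 0  ⇒  outside

inside=no margin=-18100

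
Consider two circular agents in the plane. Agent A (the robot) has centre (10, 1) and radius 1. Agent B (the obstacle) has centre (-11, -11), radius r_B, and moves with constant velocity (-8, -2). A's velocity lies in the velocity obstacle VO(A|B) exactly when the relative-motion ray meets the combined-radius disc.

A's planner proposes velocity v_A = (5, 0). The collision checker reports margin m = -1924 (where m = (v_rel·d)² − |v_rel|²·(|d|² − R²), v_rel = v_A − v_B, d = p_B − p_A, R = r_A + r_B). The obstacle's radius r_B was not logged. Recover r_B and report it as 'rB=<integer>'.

m = -1924
d = (-21, -12);  v_rel = (13, 2),  |v_rel|² = 173
v_rel×d = (13)·(-12) − (2)·(-21) = -114
since m = R²·173 − (-114)²:  R² = (12996 + -1924) / 173 = 64
R = √64 = 8  ⇒  r_B = 8 − 1 = 7

rB=7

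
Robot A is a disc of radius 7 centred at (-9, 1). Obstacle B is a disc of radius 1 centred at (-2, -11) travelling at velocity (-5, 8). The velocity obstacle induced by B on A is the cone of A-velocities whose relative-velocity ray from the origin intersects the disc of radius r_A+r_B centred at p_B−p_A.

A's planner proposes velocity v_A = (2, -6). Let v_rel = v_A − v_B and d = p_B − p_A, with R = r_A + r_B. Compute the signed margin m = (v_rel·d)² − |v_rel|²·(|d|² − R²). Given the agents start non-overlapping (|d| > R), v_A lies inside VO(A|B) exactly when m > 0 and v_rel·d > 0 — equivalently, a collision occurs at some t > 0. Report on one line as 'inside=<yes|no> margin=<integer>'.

d = (7, -12),  |d|² = 193;  R = 7+1 = 8,  c = 193−8² = 129
v_rel = (7, -14),  |v_rel|² = 245;  v_rel·d = (7)·(7) + (-14)·(-12) = 217
245·t² − 434·t + 129 = 0  ⇒  m = 217² − 245·129 = 15484
m = 15484 > 0,  v_rel·d = 217 > 0  ⇒  inside

inside=yes margin=15484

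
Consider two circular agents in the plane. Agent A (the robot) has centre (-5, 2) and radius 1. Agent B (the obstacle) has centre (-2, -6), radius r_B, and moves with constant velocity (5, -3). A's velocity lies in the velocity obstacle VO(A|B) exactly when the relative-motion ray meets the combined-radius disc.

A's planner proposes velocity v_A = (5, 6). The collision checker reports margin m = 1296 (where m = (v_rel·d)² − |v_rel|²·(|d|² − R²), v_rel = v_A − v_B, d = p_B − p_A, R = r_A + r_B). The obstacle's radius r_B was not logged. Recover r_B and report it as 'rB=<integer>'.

m = 1296
d = (3, -8);  v_rel = (0, 9),  |v_rel|² = 81
v_rel×d = (0)·(-8) − (9)·(3) = -27
since m = R²·81 − (-27)²:  R² = (729 + 1296) / 81 = 25
R = √25 = 5  ⇒  r_B = 5 − 1 = 4

rB=4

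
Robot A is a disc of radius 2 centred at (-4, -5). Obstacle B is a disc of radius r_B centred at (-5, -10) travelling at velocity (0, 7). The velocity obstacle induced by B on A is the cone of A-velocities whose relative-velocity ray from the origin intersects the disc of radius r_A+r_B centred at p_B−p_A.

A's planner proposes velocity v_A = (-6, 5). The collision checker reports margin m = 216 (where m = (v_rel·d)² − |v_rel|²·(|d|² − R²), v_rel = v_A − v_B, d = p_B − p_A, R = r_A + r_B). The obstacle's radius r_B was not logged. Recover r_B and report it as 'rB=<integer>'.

m = 216
d = (-1, -5);  v_rel = (-6, -2),  |v_rel|² = 40
v_rel×d = (-6)·(-5) − (-2)·(-1) = 28
since m = R²·40 − 28²:  R² = (784 + 216) / 40 = 25
R = √25 = 5  ⇒  r_B = 5 − 2 = 3

rB=3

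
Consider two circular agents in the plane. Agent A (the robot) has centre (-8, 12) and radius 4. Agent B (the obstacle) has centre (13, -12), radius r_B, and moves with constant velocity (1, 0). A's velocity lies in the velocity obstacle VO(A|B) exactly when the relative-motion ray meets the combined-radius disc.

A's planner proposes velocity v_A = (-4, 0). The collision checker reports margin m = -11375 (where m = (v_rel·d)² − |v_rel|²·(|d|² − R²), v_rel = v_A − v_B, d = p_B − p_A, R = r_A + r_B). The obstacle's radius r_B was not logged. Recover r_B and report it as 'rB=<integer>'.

m = -11375
d = (21, -24);  v_rel = (-5, 0),  |v_rel|² = 25
v_rel×d = (-5)·(-24) − (0)·(21) = 120
since m = R²·25 − 120²:  R² = (14400 + -11375) / 25 = 121
R = √121 = 11  ⇒  r_B = 11 − 4 = 7

rB=7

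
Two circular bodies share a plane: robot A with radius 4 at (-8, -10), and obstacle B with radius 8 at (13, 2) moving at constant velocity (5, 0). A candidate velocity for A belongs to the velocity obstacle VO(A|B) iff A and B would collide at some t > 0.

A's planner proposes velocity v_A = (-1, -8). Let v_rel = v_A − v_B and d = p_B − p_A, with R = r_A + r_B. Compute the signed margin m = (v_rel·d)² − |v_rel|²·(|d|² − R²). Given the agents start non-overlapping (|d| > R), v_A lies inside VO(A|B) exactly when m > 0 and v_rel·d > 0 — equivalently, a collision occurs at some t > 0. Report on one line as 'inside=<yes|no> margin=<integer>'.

d = (21, 12),  |d|² = 585;  R = 4+8 = 12,  c = 585−12² = 441
v_rel = (-6, -8),  |v_rel|² = 100;  v_rel·d = (-6)·(21) + (-8)·(12) = -222
100·t² + 444·t + 441 = 0  ⇒  m = (-222)² − 100·441 = 5184
m = 5184 > 0,  v_rel·d = -222 < 0  ⇒  outside

inside=no margin=5184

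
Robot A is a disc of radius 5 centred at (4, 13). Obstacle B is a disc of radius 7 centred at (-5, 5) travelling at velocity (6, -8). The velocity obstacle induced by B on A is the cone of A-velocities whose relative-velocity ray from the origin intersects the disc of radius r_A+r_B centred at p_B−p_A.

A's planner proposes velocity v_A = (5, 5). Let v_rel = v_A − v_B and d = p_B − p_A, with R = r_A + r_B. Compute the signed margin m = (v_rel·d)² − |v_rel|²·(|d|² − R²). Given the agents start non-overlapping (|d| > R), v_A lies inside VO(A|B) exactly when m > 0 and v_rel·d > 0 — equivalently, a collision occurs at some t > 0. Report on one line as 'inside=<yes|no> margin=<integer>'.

d = (-9, -8),  |d|² = 145;  R = 5+7 = 12,  c = 145−12² = 1
v_rel = (-1, 13),  |v_rel|² = 170;  v_rel·d = (-1)·(-9) + (13)·(-8) = -95
170·t² + 190·t + 1 = 0  ⇒  m = (-95)² − 170·1 = 8855
m = 8855 > 0,  v_rel·d = -95 < 0  ⇒  outside

inside=no margin=8855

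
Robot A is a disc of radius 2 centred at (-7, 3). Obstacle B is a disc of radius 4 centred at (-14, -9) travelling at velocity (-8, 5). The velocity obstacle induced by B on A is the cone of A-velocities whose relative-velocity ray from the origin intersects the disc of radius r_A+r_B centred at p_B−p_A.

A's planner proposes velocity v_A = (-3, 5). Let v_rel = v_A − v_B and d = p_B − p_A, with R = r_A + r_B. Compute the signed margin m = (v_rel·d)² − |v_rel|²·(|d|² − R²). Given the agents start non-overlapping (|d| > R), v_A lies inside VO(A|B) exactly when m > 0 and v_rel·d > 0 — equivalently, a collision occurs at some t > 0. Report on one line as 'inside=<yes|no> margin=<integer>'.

d = (-7, -12),  |d|² = 193;  R = 2+4 = 6,  c = 193−6² = 157
v_rel = (5, 0),  |v_rel|² = 25;  v_rel·d = (5)·(-7) + (0)·(-12) = -35
25·t² + 70·t + 157 = 0  ⇒  m = (-35)² − 25·157 = -2700
m = -2700 < 0,  v_rel·d = -35 < 0  ⇒  outside

inside=no margin=-2700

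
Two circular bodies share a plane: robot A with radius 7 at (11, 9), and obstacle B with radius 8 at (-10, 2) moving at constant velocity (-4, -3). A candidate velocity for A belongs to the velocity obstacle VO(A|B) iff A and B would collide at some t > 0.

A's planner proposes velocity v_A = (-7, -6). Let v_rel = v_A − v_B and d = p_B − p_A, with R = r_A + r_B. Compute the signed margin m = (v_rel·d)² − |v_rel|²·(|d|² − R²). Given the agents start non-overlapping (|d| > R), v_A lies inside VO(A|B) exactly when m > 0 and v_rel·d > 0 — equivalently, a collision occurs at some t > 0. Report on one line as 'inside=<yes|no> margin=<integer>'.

d = (-21, -7),  |d|² = 490;  R = 7+8 = 15,  c = 490−15² = 265
v_rel = (-3, -3),  |v_rel|² = 18;  v_rel·d = (-3)·(-21) + (-3)·(-7) = 84
18·t² − 168·t + 265 = 0  ⇒  m = 84² − 18·265 = 2286
m = 2286 > 0,  v_rel·d = 84 > 0  ⇒  inside

inside=yes margin=2286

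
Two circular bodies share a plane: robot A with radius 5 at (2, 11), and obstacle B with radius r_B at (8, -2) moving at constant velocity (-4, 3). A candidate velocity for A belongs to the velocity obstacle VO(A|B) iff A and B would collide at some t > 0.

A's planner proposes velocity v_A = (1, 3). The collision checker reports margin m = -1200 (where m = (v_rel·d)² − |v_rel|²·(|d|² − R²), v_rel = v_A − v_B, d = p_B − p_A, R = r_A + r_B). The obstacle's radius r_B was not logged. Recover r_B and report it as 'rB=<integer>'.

m = -1200
d = (6, -13);  v_rel = (5, 0),  |v_rel|² = 25
v_rel×d = (5)·(-13) − (0)·(6) = -65
since m = R²·25 − (-65)²:  R² = (4225 + -1200) / 25 = 121
R = √121 = 11  ⇒  r_B = 11 − 5 = 6

rB=6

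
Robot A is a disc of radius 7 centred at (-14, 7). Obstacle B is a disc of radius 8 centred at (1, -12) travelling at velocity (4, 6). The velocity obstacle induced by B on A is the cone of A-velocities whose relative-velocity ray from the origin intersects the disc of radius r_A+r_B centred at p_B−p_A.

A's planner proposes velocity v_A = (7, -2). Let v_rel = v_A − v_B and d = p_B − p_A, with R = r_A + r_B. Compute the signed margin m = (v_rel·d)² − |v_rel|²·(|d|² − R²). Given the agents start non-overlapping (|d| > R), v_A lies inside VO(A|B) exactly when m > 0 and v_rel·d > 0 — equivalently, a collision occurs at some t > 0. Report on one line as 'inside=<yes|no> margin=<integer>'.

d = (15, -19),  |d|² = 586;  R = 7+8 = 15,  c = 586−15² = 361
v_rel = (3, -8),  |v_rel|² = 73;  v_rel·d = (3)·(15) + (-8)·(-19) = 197
73·t² − 394·t + 361 = 0  ⇒  m = 197² − 73·361 = 12456
m = 12456 > 0,  v_rel·d = 197 > 0  ⇒  inside

inside=yes margin=12456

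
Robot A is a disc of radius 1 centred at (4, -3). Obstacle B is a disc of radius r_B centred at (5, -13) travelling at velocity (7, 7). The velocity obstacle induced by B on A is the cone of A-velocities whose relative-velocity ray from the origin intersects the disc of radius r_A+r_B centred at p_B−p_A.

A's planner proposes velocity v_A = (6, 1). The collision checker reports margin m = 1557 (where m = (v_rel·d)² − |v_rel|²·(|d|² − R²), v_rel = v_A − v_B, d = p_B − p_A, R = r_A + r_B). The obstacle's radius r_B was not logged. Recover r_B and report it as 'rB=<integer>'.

m = 1557
d = (1, -10);  v_rel = (-1, -6),  |v_rel|² = 37
v_rel×d = (-1)·(-10) − (-6)·(1) = 16
since m = R²·37 − 16²:  R² = (256 + 1557) / 37 = 49
R = √49 = 7  ⇒  r_B = 7 − 1 = 6

rB=6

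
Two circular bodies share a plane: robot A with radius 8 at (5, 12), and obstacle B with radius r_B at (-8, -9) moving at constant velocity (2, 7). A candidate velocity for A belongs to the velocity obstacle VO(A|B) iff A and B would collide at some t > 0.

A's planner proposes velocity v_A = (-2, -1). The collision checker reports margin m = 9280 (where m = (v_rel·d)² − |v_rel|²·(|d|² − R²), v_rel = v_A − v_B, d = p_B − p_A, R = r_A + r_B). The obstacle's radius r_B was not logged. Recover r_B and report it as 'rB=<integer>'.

m = 9280
d = (-13, -21);  v_rel = (-4, -8),  |v_rel|² = 80
v_rel×d = (-4)·(-21) − (-8)·(-13) = -20
since m = R²·80 − (-20)²:  R² = (400 + 9280) / 80 = 121
R = √121 = 11  ⇒  r_B = 11 − 8 = 3

rB=3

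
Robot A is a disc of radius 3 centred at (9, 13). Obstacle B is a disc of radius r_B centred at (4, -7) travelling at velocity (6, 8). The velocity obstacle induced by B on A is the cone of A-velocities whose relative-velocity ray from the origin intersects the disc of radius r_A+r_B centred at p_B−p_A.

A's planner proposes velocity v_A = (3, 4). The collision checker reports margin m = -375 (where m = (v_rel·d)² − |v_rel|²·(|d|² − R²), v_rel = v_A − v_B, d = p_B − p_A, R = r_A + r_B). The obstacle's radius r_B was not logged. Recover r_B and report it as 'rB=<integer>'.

m = -375
d = (-5, -20);  v_rel = (-3, -4),  |v_rel|² = 25
v_rel×d = (-3)·(-20) − (-4)·(-5) = 40
since m = R²·25 − 40²:  R² = (1600 + -375) / 25 = 49
R = √49 = 7  ⇒  r_B = 7 − 3 = 4

rB=4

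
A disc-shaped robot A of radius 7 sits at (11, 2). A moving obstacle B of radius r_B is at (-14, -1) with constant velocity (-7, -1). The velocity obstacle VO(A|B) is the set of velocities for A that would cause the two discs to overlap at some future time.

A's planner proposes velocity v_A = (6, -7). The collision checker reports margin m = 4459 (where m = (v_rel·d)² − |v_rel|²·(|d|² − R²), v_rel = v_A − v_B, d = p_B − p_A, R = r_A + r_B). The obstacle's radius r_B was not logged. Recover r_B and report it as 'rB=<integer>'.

m = 4459
d = (-25, -3);  v_rel = (13, -6),  |v_rel|² = 205
v_rel×d = (13)·(-3) − (-6)·(-25) = -189
since m = R²·205 − (-189)²:  R² = (35721 + 4459) / 205 = 196
R = √196 = 14  ⇒  r_B = 14 − 7 = 7

rB=7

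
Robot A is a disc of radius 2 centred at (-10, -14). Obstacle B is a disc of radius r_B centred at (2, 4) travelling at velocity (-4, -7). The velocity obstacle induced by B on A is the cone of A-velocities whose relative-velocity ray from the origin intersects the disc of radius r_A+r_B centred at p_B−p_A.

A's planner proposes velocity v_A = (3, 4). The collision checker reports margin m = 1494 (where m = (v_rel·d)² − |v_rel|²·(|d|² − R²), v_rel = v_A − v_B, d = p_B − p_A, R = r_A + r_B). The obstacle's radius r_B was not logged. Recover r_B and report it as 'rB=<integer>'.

m = 1494
d = (12, 18);  v_rel = (7, 11),  |v_rel|² = 170
v_rel×d = (7)·(18) − (11)·(12) = -6
since m = R²·170 − (-6)²:  R² = (36 + 1494) / 170 = 9
R = √9 = 3  ⇒  r_B = 3 − 2 = 1

rB=1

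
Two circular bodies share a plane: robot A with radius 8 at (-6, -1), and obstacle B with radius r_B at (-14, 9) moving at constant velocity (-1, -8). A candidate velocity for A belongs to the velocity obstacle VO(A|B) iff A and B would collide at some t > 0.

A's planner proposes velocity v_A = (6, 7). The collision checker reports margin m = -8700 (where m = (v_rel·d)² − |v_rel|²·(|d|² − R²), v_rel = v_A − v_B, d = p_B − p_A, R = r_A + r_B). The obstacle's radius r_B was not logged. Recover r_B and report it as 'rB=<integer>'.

m = -8700
d = (-8, 10);  v_rel = (7, 15),  |v_rel|² = 274
v_rel×d = (7)·(10) − (15)·(-8) = 190
since m = R²·274 − 190²:  R² = (36100 + -8700) / 274 = 100
R = √100 = 10  ⇒  r_B = 10 − 8 = 2

rB=2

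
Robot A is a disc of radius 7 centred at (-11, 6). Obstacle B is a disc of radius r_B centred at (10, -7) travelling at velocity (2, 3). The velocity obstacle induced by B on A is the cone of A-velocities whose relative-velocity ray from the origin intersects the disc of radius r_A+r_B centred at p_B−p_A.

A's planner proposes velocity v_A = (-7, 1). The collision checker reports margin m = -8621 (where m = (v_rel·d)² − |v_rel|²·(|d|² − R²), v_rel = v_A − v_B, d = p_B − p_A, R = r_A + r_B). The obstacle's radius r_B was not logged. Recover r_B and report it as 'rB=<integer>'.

m = -8621
d = (21, -13);  v_rel = (-9, -2),  |v_rel|² = 85
v_rel×d = (-9)·(-13) − (-2)·(21) = 159
since m = R²·85 − 159²:  R² = (25281 + -8621) / 85 = 196
R = √196 = 14  ⇒  r_B = 14 − 7 = 7

rB=7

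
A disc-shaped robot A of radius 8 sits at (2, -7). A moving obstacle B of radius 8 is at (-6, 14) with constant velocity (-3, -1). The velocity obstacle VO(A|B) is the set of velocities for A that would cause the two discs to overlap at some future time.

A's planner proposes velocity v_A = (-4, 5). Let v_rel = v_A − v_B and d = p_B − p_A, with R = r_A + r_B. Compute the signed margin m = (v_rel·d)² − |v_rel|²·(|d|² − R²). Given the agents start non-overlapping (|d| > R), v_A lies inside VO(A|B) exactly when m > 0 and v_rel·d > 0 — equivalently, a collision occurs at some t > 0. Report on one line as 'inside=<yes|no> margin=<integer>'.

d = (-8, 21),  |d|² = 505;  R = 8+8 = 16,  c = 505−16² = 249
v_rel = (-1, 6),  |v_rel|² = 37;  v_rel·d = (-1)·(-8) + (6)·(21) = 134
37·t² − 268·t + 249 = 0  ⇒  m = 134² − 37·249 = 8743
m = 8743 > 0,  v_rel·d = 134 > 0  ⇒  inside

inside=yes margin=8743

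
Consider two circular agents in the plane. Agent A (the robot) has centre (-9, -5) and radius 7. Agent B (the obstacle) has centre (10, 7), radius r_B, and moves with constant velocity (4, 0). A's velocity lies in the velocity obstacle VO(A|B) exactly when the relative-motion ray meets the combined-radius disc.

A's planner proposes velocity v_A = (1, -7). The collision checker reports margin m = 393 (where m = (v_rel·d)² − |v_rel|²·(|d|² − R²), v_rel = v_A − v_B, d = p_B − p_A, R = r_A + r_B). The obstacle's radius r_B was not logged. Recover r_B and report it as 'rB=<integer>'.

m = 393
d = (19, 12);  v_rel = (-3, -7),  |v_rel|² = 58
v_rel×d = (-3)·(12) − (-7)·(19) = 97
since m = R²·58 − 97²:  R² = (9409 + 393) / 58 = 169
R = √169 = 13  ⇒  r_B = 13 − 7 = 6

rB=6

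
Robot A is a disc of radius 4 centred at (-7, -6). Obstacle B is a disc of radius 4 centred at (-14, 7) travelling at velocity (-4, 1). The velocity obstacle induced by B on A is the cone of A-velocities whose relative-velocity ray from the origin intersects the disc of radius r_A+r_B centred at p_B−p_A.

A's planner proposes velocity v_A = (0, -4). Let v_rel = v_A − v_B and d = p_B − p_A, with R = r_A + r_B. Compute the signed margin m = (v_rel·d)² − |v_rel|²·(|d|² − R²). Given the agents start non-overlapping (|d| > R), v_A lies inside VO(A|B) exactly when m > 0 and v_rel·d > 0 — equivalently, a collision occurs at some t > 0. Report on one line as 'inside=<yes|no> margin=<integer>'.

d = (-7, 13),  |d|² = 218;  R = 4+4 = 8,  c = 218−8² = 154
v_rel = (4, -5),  |v_rel|² = 41;  v_rel·d = (4)·(-7) + (-5)·(13) = -93
41·t² + 186·t + 154 = 0  ⇒  m = (-93)² − 41·154 = 2335
m = 2335 > 0,  v_rel·d = -93 < 0  ⇒  outside

inside=no margin=2335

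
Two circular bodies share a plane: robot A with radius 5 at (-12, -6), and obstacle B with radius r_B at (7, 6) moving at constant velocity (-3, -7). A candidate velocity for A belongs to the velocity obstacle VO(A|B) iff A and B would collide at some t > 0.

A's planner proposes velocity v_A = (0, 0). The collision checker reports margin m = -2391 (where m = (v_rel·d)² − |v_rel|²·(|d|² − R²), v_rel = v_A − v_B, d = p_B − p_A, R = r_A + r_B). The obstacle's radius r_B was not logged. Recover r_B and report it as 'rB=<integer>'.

m = -2391
d = (19, 12);  v_rel = (3, 7),  |v_rel|² = 58
v_rel×d = (3)·(12) − (7)·(19) = -97
since m = R²·58 − (-97)²:  R² = (9409 + -2391) / 58 = 121
R = √121 = 11  ⇒  r_B = 11 − 5 = 6

rB=6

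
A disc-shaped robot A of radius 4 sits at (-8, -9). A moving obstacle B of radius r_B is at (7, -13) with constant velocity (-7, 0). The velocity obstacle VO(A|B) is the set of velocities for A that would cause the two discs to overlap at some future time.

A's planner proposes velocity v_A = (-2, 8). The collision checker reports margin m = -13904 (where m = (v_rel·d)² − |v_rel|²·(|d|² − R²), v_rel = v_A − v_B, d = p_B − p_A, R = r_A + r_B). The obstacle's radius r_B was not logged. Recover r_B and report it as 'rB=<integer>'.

m = -13904
d = (15, -4);  v_rel = (5, 8),  |v_rel|² = 89
v_rel×d = (5)·(-4) − (8)·(15) = -140
since m = R²·89 − (-140)²:  R² = (19600 + -13904) / 89 = 64
R = √64 = 8  ⇒  r_B = 8 − 4 = 4

rB=4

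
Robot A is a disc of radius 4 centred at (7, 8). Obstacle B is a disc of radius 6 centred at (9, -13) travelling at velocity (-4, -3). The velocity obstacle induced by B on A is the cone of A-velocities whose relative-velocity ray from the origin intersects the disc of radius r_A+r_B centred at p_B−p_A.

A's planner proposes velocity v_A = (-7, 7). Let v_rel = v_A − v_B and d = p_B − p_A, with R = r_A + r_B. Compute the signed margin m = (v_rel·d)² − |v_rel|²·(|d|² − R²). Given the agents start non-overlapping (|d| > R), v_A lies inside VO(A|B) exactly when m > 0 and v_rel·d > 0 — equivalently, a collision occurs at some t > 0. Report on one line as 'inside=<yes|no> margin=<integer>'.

d = (2, -21),  |d|² = 445;  R = 4+6 = 10,  c = 445−10² = 345
v_rel = (-3, 10),  |v_rel|² = 109;  v_rel·d = (-3)·(2) + (10)·(-21) = -216
109·t² + 432·t + 345 = 0  ⇒  m = (-216)² − 109·345 = 9051
m = 9051 > 0,  v_rel·d = -216 < 0  ⇒  outside

inside=no margin=9051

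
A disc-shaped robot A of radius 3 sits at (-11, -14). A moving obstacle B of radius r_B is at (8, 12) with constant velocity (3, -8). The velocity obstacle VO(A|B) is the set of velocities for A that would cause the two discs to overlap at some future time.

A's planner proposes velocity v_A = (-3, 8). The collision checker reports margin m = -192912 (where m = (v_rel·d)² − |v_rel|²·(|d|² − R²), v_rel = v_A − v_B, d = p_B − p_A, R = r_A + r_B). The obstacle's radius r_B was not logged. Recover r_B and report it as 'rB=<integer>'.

m = -192912
d = (19, 26);  v_rel = (-6, 16),  |v_rel|² = 292
v_rel×d = (-6)·(26) − (16)·(19) = -460
since m = R²·292 − (-460)²:  R² = (211600 + -192912) / 292 = 64
R = √64 = 8  ⇒  r_B = 8 − 3 = 5

rB=5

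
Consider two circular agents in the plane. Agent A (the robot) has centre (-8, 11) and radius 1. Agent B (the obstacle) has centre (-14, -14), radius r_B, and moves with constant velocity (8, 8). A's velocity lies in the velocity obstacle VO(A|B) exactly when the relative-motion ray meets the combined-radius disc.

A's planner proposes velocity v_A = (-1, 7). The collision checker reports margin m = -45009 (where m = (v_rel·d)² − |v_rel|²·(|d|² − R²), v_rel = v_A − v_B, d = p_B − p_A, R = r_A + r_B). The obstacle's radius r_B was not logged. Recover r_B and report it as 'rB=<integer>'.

m = -45009
d = (-6, -25);  v_rel = (-9, -1),  |v_rel|² = 82
v_rel×d = (-9)·(-25) − (-1)·(-6) = 219
since m = R²·82 − 219²:  R² = (47961 + -45009) / 82 = 36
R = √36 = 6  ⇒  r_B = 6 − 1 = 5

rB=5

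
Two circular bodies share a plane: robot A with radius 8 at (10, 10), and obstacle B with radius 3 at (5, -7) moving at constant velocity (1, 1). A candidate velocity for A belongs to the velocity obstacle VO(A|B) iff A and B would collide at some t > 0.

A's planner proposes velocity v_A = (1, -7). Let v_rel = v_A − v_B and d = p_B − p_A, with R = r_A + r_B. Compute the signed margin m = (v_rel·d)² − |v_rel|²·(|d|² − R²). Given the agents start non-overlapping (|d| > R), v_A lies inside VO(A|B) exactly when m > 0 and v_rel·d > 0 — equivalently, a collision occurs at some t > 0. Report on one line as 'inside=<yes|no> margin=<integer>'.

d = (-5, -17),  |d|² = 314;  R = 8+3 = 11,  c = 314−11² = 193
v_rel = (0, -8),  |v_rel|² = 64;  v_rel·d = (0)·(-5) + (-8)·(-17) = 136
64·t² − 272·t + 193 = 0  ⇒  m = 136² − 64·193 = 6144
m = 6144 > 0,  v_rel·d = 136 > 0  ⇒  inside

inside=yes margin=6144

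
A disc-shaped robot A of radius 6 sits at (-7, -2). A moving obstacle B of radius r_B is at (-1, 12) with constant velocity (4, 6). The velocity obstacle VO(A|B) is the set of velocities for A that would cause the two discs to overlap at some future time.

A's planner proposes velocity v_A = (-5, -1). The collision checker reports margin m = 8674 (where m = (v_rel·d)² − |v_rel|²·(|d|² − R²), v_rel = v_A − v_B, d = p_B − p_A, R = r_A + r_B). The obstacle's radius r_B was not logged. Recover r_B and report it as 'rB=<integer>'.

m = 8674
d = (6, 14);  v_rel = (-9, -7),  |v_rel|² = 130
v_rel×d = (-9)·(14) − (-7)·(6) = -84
since m = R²·130 − (-84)²:  R² = (7056 + 8674) / 130 = 121
R = √121 = 11  ⇒  r_B = 11 − 6 = 5

rB=5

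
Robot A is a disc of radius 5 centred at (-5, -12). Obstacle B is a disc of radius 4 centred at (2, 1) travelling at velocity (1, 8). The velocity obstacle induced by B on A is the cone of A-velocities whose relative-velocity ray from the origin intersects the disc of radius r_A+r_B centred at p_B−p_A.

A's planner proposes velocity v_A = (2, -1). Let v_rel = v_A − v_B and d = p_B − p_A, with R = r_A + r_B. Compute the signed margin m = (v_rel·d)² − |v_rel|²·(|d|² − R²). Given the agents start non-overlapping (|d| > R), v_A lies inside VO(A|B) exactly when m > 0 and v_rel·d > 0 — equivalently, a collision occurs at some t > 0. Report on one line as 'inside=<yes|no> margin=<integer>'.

d = (7, 13),  |d|² = 218;  R = 5+4 = 9,  c = 218−9² = 137
v_rel = (1, -9),  |v_rel|² = 82;  v_rel·d = (1)·(7) + (-9)·(13) = -110
82·t² + 220·t + 137 = 0  ⇒  m = (-110)² − 82·137 = 866
m = 866 > 0,  v_rel·d = -110 < 0  ⇒  outside

inside=no margin=866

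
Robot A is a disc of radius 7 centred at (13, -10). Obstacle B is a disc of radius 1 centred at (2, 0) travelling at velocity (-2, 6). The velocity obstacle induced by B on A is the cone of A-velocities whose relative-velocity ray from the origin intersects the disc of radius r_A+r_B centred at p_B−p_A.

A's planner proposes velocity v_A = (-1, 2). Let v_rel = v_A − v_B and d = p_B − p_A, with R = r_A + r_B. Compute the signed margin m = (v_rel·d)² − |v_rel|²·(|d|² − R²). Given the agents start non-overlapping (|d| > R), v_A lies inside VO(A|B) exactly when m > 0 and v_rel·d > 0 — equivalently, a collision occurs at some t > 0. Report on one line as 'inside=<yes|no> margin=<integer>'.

d = (-11, 10),  |d|² = 221;  R = 7+1 = 8,  c = 221−8² = 157
v_rel = (1, -4),  |v_rel|² = 17;  v_rel·d = (1)·(-11) + (-4)·(10) = -51
17·t² + 102·t + 157 = 0  ⇒  m = (-51)² − 17·157 = -68
m = -68 < 0,  v_rel·d = -51 < 0  ⇒  outside

inside=no margin=-68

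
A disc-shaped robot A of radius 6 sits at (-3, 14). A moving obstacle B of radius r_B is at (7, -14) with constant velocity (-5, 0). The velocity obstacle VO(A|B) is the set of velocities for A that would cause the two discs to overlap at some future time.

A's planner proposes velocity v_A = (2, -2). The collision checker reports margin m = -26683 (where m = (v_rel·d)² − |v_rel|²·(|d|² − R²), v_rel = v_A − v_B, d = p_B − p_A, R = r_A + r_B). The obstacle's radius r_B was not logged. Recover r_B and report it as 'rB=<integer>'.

m = -26683
d = (10, -28);  v_rel = (7, -2),  |v_rel|² = 53
v_rel×d = (7)·(-28) − (-2)·(10) = -176
since m = R²·53 − (-176)²:  R² = (30976 + -26683) / 53 = 81
R = √81 = 9  ⇒  r_B = 9 − 6 = 3

rB=3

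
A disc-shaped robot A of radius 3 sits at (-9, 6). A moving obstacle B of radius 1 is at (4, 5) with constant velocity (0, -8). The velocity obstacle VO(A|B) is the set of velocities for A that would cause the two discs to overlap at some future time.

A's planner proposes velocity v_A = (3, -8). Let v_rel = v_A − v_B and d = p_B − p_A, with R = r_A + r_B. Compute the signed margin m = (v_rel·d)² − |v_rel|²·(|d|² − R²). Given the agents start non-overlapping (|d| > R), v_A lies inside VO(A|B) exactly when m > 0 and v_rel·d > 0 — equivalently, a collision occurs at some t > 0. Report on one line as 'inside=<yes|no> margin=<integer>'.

d = (13, -1),  |d|² = 170;  R = 3+1 = 4,  c = 170−4² = 154
v_rel = (3, 0),  |v_rel|² = 9;  v_rel·d = (3)·(13) + (0)·(-1) = 39
9·t² − 78·t + 154 = 0  ⇒  m = 39² − 9·154 = 135
m = 135 > 0,  v_rel·d = 39 > 0  ⇒  inside

inside=yes margin=135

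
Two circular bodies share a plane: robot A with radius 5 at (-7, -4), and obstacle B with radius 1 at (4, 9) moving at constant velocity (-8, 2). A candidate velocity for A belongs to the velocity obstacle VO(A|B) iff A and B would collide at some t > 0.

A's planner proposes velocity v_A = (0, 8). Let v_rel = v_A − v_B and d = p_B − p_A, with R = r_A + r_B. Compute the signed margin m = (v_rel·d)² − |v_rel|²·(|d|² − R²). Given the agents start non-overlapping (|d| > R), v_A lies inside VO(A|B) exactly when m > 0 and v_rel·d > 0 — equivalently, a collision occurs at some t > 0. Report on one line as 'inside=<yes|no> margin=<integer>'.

d = (11, 13),  |d|² = 290;  R = 5+1 = 6,  c = 290−6² = 254
v_rel = (8, 6),  |v_rel|² = 100;  v_rel·d = (8)·(11) + (6)·(13) = 166
100·t² − 332·t + 254 = 0  ⇒  m = 166² − 100·254 = 2156
m = 2156 > 0,  v_rel·d = 166 > 0  ⇒  inside

inside=yes margin=2156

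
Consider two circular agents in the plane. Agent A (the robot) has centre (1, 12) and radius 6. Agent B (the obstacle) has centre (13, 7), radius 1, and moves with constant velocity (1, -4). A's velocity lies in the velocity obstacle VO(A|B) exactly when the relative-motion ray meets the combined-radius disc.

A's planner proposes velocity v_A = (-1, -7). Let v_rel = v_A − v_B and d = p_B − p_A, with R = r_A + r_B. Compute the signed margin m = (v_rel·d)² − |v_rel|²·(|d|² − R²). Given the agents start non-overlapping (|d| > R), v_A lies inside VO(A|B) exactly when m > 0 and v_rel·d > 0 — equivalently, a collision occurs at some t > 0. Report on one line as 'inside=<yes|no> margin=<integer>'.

d = (12, -5),  |d|² = 169;  R = 6+1 = 7,  c = 169−7² = 120
v_rel = (-2, -3),  |v_rel|² = 13;  v_rel·d = (-2)·(12) + (-3)·(-5) = -9
13·t² + 18·t + 120 = 0  ⇒  m = (-9)² − 13·120 = -1479
m = -1479 < 0,  v_rel·d = -9 < 0  ⇒  outside

inside=no margin=-1479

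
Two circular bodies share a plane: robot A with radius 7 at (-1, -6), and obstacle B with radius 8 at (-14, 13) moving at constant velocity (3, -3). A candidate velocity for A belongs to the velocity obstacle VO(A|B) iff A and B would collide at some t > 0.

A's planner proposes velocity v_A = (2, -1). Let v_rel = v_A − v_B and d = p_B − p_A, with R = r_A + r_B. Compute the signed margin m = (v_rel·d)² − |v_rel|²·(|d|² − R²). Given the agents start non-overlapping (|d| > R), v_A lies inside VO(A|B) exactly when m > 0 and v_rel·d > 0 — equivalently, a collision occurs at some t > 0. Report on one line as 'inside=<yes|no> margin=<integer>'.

d = (-13, 19),  |d|² = 530;  R = 7+8 = 15,  c = 530−15² = 305
v_rel = (-1, 2),  |v_rel|² = 5;  v_rel·d = (-1)·(-13) + (2)·(19) = 51
5·t² − 102·t + 305 = 0  ⇒  m = 51² − 5·305 = 1076
m = 1076 > 0,  v_rel·d = 51 > 0  ⇒  inside

inside=yes margin=1076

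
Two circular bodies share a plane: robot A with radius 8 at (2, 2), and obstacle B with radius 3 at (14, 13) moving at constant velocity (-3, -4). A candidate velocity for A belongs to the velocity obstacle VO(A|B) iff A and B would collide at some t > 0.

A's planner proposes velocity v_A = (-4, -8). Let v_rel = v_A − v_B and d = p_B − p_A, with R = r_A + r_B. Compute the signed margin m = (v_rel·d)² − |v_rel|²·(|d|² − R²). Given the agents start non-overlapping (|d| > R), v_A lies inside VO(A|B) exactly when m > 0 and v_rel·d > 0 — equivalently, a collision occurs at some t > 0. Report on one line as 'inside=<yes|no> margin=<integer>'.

d = (12, 11),  |d|² = 265;  R = 8+3 = 11,  c = 265−11² = 144
v_rel = (-1, -4),  |v_rel|² = 17;  v_rel·d = (-1)·(12) + (-4)·(11) = -56
17·t² + 112·t + 144 = 0  ⇒  m = (-56)² − 17·144 = 688
m = 688 > 0,  v_rel·d = -56 < 0  ⇒  outside

inside=no margin=688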